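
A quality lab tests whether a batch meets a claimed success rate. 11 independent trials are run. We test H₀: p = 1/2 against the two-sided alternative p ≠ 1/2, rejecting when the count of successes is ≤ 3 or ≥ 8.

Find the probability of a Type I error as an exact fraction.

Under H₀, Y ~ Binomial(11, 1/2); α is the probability of landing in either tail, P(Y ≤ 3) + P(Y ≥ 8).
By symmetry, α = 2·P(Y ≤ 3) = 2·(1 + 11 + 55 + 165)/2048 = 464/2048 = 29/128.

29/128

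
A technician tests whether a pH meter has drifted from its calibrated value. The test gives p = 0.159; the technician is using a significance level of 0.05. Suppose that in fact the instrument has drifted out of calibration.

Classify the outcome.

The conventional null hypothesis is that the instrument is correctly calibrated.
Since p = 0.159 ≥ α = 0.05, H₀ is not rejected.
H₀ is false (actually the instrument has drifted out of calibration).
Failing to reject a false H₀ is a Type II error.

Type II error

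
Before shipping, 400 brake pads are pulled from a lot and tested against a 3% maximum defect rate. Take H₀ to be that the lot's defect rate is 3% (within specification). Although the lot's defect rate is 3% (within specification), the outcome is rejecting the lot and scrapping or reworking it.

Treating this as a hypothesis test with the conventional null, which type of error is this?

'Rejecting the lot and scrapping or reworking it' corresponds to rejecting H₀.
H₀ was rejected but H₀ is true — a Type I error (false positive).

Type I error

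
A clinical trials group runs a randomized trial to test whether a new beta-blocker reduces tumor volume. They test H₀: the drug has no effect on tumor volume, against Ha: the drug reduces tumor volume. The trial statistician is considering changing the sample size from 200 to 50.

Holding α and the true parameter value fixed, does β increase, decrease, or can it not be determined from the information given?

Reducing n widens both sampling distributions, so the test has less ability to distinguish Ha from H₀.

It increases.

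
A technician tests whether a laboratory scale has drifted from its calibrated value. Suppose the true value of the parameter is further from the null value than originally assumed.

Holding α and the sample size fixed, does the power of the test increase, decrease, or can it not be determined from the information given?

A bigger departure from H₀ is easier for the test to detect, so it fails to reject less often.
Since power = 1 − β and β decreases, power increases.

It increases.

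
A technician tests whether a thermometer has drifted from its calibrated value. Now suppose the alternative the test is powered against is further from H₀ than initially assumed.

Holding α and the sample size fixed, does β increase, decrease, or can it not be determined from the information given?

A larger true effect moves the Ha sampling distribution further from the H₀ critical value, making rejection more likely when Ha is true.

It decreases.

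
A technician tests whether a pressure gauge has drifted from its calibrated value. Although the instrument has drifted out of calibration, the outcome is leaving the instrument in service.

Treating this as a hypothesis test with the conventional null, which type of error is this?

The null hypothesis here is that the instrument is correctly calibrated.
'Leaving the instrument in service' corresponds to failing to reject H₀.
H₀ was not rejected but H₀ is false — a Type II error (false negative).

Type II error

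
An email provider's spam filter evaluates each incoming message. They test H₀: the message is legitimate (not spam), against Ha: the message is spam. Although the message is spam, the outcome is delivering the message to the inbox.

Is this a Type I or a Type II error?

'Delivering the message to the inbox' corresponds to failing to reject H₀.
H₀ was not rejected but H₀ is false — a Type II error (false negative).

Type II error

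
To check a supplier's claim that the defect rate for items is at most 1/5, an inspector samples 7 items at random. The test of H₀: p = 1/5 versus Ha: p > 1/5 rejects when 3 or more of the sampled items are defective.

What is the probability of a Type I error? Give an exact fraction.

2313/15625

The significance level is the probability, assuming p = 1/5, of seeing 3 or more defectives in 7 draws.
Computing the lower-tail complement: 1 − 13312/15625 = 2313/15625.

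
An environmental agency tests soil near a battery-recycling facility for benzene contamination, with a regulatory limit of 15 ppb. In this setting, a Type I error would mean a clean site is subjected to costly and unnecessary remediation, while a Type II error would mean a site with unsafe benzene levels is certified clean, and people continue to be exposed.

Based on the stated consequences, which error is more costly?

The Type II consequence (a site with unsafe benzene levels is certified clean, and people continue to be exposed) is more severe than the Type I consequence (a clean site is subjected to costly and unnecessary remediation).

Type II error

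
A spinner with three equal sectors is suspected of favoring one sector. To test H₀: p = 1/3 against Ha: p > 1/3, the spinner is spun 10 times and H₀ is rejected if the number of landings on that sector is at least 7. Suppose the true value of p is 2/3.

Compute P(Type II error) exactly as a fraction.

8675/19683

A Type II error is failing to reject when Ha holds: with p = 2/3, β = P(S ≤ 6).
Adding the binomial probabilities P(S=0)+…+P(S=6) at p = 2/3 gives 8675/19683.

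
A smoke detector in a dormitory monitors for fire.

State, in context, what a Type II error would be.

A Type II error would mean concluding that there is no fire (or at least failing to establish that there is a fire) when in fact there is a fire.

With the conventional null hypothesis that there is no fire:
A Type II error is failing to reject H₀ when H₀ is false.
Here that means remaining silent when actually there is a fire.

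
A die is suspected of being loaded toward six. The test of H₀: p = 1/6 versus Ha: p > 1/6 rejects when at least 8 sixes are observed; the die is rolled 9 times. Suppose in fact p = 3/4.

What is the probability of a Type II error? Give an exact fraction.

45853/65536

Under the alternative p = 3/4, S ~ Binomial(9, 3/4); β is the probability the test does not reject, P(S < 8).
Summing C(9,j)·(3/4)^j·(1/4)^{9-j} for j = 0..7 gives 45853/65536.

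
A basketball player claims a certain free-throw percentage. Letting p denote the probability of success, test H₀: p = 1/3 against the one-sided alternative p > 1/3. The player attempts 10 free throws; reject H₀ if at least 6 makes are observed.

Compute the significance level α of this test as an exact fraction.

Under H₀, S ~ Binomial(10, 1/3), and α = P(S ≥ 6).
Summing C(10,j)(1/3)^j(2/3)^{10−j} for j = 6,…,10 gives 1507/19683.

1507/19683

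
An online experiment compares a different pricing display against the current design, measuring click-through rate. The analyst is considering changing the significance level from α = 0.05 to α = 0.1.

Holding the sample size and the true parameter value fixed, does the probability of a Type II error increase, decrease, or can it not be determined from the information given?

A larger α widens the rejection region, so when the alternative is true more outcomes lead to rejection — failing to reject becomes less likely.

It decreases.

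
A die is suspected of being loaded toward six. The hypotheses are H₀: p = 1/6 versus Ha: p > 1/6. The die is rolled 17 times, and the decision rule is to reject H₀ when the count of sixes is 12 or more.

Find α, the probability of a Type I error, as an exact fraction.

3485581/2821109907456

Under H₀, K ~ Binomial(17, 1/6), and α = P(K ≥ 12).
Summing C(17,j)(1/6)^j(5/6)^{17−j} for j = 12,…,17 gives 3485581/2821109907456.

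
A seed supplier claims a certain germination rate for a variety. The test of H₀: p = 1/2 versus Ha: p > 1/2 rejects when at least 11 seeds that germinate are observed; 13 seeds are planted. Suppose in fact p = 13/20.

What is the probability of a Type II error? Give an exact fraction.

36323681060626281/40960000000000000

A Type II error is failing to reject when Ha holds: with p = 13/20, β = P(S ≤ 10).
Summing C(13,j)·(13/20)^j·(7/20)^{13-j} for j = 0..10 gives 36323681060626281/40960000000000000.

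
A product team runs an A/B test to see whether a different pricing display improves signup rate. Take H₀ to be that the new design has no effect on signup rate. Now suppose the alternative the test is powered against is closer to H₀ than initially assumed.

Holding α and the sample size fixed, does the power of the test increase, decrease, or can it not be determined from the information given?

A smaller departure from H₀ means the test statistic under Ha is distributed closer to where it would be under H₀; rejection becomes less likely.
Since power = 1 − β and β increases, power decreases.

It decreases.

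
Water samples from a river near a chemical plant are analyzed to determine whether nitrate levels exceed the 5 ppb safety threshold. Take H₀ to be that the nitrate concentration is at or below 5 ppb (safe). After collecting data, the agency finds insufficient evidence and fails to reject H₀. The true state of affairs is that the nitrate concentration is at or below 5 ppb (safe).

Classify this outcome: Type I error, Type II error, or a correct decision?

The test retained a true H₀ — the decision matches the true state.

No error (correct decision).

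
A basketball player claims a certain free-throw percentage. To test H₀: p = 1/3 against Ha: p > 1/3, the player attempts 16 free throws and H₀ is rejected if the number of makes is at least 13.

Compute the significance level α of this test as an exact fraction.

4993/43046721

α = P(reject H₀ | H₀ true) = P(S ≥ 13 | p = 1/3), with S ~ Binomial(16, 1/3).
P(S ≥ 13) = Σ_{j=13}^{16} C(16,j)·(1/3)^j·(2/3)^{16-j} = 4993/43046721.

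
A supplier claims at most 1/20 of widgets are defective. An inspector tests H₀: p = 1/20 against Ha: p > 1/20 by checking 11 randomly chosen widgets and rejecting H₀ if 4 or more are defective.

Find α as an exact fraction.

Under H₀, Y ~ Binomial(11, 1/20); the Type I error rate is P(Y ≥ 4).
α = 1 − P(Y ≤ 3) = 1 − 5112052475341/5120000000000 = 7947524659/5120000000000.

7947524659/5120000000000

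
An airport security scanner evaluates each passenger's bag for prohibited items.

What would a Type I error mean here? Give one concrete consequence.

With the conventional null hypothesis that the bag contains no prohibited items:
A Type I error is rejecting H₀ when H₀ is true.
Here that means flagging the bag for a manual search when actually the bag contains no prohibited items.

A Type I error would mean concluding that the bag contains a prohibited item when in fact the bag contains no prohibited items. Consequence: a harmless bag is searched, delaying the passenger.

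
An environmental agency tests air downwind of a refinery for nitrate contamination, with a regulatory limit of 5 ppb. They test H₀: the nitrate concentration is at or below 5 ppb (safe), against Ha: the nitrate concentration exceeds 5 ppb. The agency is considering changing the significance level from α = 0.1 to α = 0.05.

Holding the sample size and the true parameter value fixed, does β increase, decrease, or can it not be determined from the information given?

Tightening α shrinks the rejection region. When Ha holds, fewer sample outcomes clear the stricter threshold, so more fall in the acceptance region.

It increases.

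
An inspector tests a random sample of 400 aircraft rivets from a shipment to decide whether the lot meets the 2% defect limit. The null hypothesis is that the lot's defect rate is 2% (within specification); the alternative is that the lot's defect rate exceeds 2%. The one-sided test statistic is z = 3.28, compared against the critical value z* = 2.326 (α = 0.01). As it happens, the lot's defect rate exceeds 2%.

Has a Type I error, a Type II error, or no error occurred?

Since z = 3.28 > z* = 2.326, H₀ is rejected.
H₀ is false (actually the lot's defect rate exceeds 2%).
The decision matches the true state — no error.

No error (correct decision).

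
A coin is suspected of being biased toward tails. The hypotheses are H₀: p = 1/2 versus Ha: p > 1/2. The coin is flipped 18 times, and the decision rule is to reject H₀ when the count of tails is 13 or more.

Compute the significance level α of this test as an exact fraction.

The Type I error probability is α = P(S ≥ 13) computed under H₀, where S ~ Binomial(18, 1/2).
P(S ≥ 13) = [C(18,13) + C(18,14) + C(18,15) + C(18,16) + C(18,17) + C(18,18)] / 2^18 = (8568 + 3060 + 816 + 153 + 18 + 1) / 262144 = 12616/262144 = 1577/32768.

1577/32768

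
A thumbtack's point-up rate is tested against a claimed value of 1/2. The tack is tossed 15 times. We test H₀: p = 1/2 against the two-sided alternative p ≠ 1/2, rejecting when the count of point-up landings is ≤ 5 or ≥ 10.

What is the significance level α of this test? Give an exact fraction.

α = P(S ≤ 5 or S ≥ 10 | p = 1/2), S ~ Binomial(15, 1/2).
By symmetry, α = 2·P(S ≤ 5) = 2·(1 + 15 + 105 + 455 + 1365 + 3003)/32768 = 9888/32768 = 309/1024.

309/1024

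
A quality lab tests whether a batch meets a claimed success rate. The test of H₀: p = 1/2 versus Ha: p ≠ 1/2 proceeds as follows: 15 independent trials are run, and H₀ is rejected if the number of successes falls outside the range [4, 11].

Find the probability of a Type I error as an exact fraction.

α = P(K ≤ 3 or K ≥ 12 | p = 1/2), K ~ Binomial(15, 1/2).
By symmetry, α = 2·P(K ≤ 3) = 2·(1 + 15 + 105 + 455)/32768 = 1152/32768 = 9/256.

9/256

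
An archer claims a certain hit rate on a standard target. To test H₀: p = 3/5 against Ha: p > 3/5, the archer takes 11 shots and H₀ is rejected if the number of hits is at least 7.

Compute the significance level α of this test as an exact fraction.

α = P(reject H₀ | H₀ true) = P(S ≥ 7 | p = 3/5), with S ~ Binomial(11, 3/5).
Adding the binomial terms for j = 7 through 11 with p = 3/5 yields 5202873/9765625.

5202873/9765625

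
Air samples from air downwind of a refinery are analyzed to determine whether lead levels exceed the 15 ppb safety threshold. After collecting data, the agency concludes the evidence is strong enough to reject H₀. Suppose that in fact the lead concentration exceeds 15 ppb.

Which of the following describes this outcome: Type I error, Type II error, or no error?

No error (correct decision).

The conventional null hypothesis here is that the lead concentration is at or below 15 ppb (safe).
The test rejected a false H₀ — the decision matches the true state.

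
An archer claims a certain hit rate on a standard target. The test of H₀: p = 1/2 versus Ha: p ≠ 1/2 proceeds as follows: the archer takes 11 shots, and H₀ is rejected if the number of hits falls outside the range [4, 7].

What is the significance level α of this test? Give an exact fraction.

α = P(S ≤ 3 or S ≥ 8 | p = 1/2), S ~ Binomial(11, 1/2).
Each tail has probability (1 + 11 + 55 + 165)/2048; doubling gives α = 464/2048 = 29/128.

29/128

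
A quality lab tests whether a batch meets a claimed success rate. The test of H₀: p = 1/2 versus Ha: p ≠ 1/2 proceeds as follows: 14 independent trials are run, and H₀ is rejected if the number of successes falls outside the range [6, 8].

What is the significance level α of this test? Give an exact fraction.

Under H₀, S ~ Binomial(14, 1/2); α is the probability of landing in either tail, P(S ≤ 5) + P(S ≥ 9).
The two tails are symmetric, so α = 2·(1 + 14 + 91 + 364 + 1001 + 2002)/2^14 = 6946/16384 = 3473/8192.

3473/8192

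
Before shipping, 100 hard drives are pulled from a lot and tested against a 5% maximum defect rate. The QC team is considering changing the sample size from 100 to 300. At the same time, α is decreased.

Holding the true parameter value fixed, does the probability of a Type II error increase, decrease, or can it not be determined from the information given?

The first change alone would make β decrease; the second alone would make β increase. Which effect dominates depends on the magnitudes, which are not given.

Cannot be determined from the information given.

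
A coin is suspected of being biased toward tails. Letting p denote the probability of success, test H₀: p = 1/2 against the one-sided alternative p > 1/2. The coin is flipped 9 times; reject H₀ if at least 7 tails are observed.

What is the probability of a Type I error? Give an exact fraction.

23/256

The Type I error probability is α = P(S ≥ 7) computed under H₀, where S ~ Binomial(9, 1/2).
That's C(9,7) + C(9,8) + C(9,9) over 2^9, i.e. (36 + 9 + 1)/512 = 46/512 = 23/256.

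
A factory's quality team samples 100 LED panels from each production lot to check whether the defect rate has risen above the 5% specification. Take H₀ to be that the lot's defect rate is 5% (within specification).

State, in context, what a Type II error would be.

A Type II error would mean concluding that the lot's defect rate is 5% (within specification) (or at least failing to establish that the lot's defect rate exceeds 5%) when in fact the lot's defect rate exceeds 5%.

A Type II error is failing to reject H₀ when H₀ is false.
Here that means accepting the lot and shipping it when actually the lot's defect rate exceeds 5%.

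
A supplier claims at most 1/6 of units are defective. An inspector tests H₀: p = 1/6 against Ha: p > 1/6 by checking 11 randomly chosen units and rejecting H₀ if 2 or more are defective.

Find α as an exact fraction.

α = P(reject H₀ | H₀ true) = P(X ≥ 2 | p = 1/6), X ~ Binomial(11, 1/6).
Via the complement, α = 1 − Σ_{j=0}^{1} C(11,j)(1/6)^j(5/6)^{11-j} = 12909191/22674816.

12909191/22674816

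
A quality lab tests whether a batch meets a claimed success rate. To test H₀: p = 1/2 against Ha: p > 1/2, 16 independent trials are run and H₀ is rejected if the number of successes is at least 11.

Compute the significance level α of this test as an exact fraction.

6885/65536

Under H₀, Y ~ Binomial(16, 1/2), and α = P(Y ≥ 11).
That's C(16,11) + C(16,12) + C(16,13) + C(16,14) + C(16,15) + C(16,16) over 2^16, i.e. (4368 + 1820 + 560 + 120 + 16 + 1)/65536 = 6885/65536.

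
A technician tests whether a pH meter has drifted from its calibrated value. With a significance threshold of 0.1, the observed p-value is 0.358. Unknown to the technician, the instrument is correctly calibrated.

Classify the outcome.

Neither — the decision is correct.

The conventional null hypothesis is that the instrument is correctly calibrated.
Since p = 0.358 ≥ α = 0.1, H₀ is not rejected.
H₀ is true (actually the instrument is correctly calibrated).
The decision matches the true state — no error.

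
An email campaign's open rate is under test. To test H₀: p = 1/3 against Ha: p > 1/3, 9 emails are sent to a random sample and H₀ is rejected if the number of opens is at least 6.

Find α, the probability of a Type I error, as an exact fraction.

The Type I error probability is α = P(S ≥ 6) computed under H₀, where S ~ Binomial(9, 1/3).
P(S ≥ 6) = Σ_{j=6}^{9} C(9,j)·(1/3)^j·(2/3)^{9-j} = 835/19683.

835/19683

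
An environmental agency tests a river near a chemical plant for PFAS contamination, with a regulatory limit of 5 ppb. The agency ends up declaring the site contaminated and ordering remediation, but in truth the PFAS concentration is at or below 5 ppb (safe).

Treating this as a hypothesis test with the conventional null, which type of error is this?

The null hypothesis here is that the PFAS concentration is at or below 5 ppb (safe).
'Declaring the site contaminated and ordering remediation' corresponds to rejecting H₀.
H₀ was rejected but H₀ is true — a Type I error (false positive).

Type I error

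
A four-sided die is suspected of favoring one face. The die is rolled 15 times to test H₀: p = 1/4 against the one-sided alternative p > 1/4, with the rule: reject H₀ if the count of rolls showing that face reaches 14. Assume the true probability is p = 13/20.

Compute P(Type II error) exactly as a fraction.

Under the alternative p = 13/20, X ~ Binomial(15, 13/20); β is the probability the test does not reject, P(X < 14).
Equivalently, β = 1 − P(X ≥ 14) = 16151694793243741949/16384000000000000000.

16151694793243741949/16384000000000000000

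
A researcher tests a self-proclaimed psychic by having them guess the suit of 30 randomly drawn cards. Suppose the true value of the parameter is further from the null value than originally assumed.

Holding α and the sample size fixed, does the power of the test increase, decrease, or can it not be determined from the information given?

It increases.

A bigger departure from H₀ is easier for the test to detect, so it fails to reject less often.
Since power = 1 − β and β decreases, power increases.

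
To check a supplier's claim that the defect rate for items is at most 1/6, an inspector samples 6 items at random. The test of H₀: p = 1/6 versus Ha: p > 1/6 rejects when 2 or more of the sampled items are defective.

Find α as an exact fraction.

12281/46656

Under H₀, K ~ Binomial(6, 1/6); the Type I error rate is P(K ≥ 2).
Via the complement, α = 1 − Σ_{j=0}^{1} C(6,j)(1/6)^j(5/6)^{6-j} = 12281/46656.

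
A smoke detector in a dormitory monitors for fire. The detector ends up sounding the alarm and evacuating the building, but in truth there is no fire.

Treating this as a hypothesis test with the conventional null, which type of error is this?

The null hypothesis here is that there is no fire.
'Sounding the alarm and evacuating the building' corresponds to rejecting H₀.
H₀ was rejected but H₀ is true — a Type I error (false positive).

Type I error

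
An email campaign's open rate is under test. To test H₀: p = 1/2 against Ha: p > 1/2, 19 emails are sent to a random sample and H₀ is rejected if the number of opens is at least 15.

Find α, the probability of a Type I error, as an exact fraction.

1259/131072

α = P(reject H₀ | H₀ true) = P(Y ≥ 15 | p = 1/2), with Y ~ Binomial(19, 1/2).
That's C(19,15) + C(19,16) + C(19,17) + C(19,18) + C(19,19) over 2^19, i.e. (3876 + 969 + 171 + 19 + 1)/524288 = 5036/524288 = 1259/131072.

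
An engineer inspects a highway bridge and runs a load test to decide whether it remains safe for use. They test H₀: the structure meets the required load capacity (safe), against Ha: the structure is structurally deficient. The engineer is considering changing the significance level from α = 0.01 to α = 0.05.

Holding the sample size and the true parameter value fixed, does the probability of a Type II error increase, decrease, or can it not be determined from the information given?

With a larger α the critical value moves toward the center, so more of the Ha sampling distribution lies in the rejection region.

It decreases.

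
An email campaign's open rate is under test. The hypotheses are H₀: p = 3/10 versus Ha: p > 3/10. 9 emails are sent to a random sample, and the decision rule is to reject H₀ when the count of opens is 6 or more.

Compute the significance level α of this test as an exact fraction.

Under H₀, K ~ Binomial(9, 3/10), and α = P(K ≥ 6).
Summing C(9,j)(3/10)^j(7/10)^{9−j} for j = 6,…,9 gives 12647421/500000000.

12647421/500000000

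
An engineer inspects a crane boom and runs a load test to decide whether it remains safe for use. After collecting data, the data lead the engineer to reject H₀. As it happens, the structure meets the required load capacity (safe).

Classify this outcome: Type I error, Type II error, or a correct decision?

The conventional null hypothesis here is that the structure meets the required load capacity (safe).
H₀ was rejected, but H₀ is actually true.
Rejecting a true null hypothesis is a Type I error (false positive).

Type I error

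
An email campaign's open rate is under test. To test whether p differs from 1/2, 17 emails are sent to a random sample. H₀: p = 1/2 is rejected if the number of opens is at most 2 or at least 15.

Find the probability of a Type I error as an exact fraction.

77/32768

Under H₀, K ~ Binomial(17, 1/2); α is the probability of landing in either tail, P(K ≤ 2) + P(K ≥ 15).
By symmetry, α = 2·P(K ≤ 2) = 2·(1 + 17 + 136)/131072 = 308/131072 = 77/32768.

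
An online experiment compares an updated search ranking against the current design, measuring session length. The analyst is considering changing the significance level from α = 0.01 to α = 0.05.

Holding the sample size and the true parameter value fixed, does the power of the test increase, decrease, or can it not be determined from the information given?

Relaxing α lowers the evidence threshold; under Ha, outcomes that previously fell short now trigger rejection.
Since power = 1 − β and β decreases, power increases.

It increases.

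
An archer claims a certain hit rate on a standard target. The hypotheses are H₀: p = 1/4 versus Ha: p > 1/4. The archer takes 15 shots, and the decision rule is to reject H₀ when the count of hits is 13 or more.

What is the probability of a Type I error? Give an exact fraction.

991/1073741824

Under H₀, S ~ Binomial(15, 1/4), and α = P(S ≥ 13).
P(S ≥ 13) = Σ_{j=13}^{15} C(15,j)·(1/4)^j·(3/4)^{15-j} = 991/1073741824.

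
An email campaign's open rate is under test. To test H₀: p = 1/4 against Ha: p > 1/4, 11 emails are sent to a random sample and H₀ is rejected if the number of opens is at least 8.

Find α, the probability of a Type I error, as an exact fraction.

623/524288

The Type I error probability is α = P(Y ≥ 8) computed under H₀, where Y ~ Binomial(11, 1/4).
Summing C(11,j)(1/4)^j(3/4)^{11−j} for j = 8,…,11 gives 623/524288.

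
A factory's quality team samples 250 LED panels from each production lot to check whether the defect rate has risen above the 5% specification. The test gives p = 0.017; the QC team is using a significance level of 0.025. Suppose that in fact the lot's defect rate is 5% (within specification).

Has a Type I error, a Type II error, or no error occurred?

The conventional null hypothesis is that the lot's defect rate is 5% (within specification).
Since p = 0.017 < α = 0.025, H₀ is rejected.
H₀ is true (actually the lot's defect rate is 5% (within specification)).
Rejecting a true H₀ is a Type I error.

Type I error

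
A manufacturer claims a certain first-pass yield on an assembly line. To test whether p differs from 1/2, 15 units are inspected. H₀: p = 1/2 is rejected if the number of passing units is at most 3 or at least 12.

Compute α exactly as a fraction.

The significance level is the null-hypothesis probability of the rejection region {≤3} ∪ {≥12}.
Each tail has probability (1 + 15 + 105 + 455)/32768; doubling gives α = 1152/32768 = 9/256.

9/256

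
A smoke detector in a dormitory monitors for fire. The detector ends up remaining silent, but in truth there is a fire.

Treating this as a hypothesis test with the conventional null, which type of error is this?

Type II error

The null hypothesis here is that there is no fire.
'Remaining silent' corresponds to failing to reject H₀.
H₀ was not rejected but H₀ is false — a Type II error (false negative).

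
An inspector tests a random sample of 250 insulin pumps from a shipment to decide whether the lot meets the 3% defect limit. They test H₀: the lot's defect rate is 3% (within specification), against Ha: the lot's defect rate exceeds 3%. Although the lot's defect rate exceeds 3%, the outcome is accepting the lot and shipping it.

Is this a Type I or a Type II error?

Type II error

'Accepting the lot and shipping it' corresponds to failing to reject H₀.
H₀ was not rejected but H₀ is false — a Type II error (false negative).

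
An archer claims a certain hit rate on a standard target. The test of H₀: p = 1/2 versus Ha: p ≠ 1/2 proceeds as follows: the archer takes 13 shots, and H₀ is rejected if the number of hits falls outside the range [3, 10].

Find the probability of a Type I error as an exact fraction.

23/1024

Under H₀, K ~ Binomial(13, 1/2); α is the probability of landing in either tail, P(K ≤ 2) + P(K ≥ 11).
The two tails are symmetric, so α = 2·(1 + 13 + 78)/2^13 = 184/8192 = 23/1024.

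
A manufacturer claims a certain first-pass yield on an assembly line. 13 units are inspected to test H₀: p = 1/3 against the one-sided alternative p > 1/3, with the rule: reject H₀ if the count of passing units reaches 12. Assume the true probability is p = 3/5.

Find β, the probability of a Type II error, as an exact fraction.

A Type II error is failing to reject when Ha holds: with p = 3/5, β = P(K ≤ 11).
Summing C(13,j)·(3/5)^j·(2/5)^{13-j} for j = 0..11 gives 1205291336/1220703125.

1205291336/1220703125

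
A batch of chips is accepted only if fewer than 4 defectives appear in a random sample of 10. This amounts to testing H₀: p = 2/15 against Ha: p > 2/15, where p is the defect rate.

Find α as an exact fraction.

6543935072/192216796875

The significance level is the probability, assuming p = 2/15, of seeing 4 or more defectives in 10 draws.
Computing the lower-tail complement: 1 − 185672861803/192216796875 = 6543935072/192216796875.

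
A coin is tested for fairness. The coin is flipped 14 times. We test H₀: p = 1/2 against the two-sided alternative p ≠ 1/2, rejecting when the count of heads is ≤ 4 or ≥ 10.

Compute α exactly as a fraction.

1471/8192

α = P(K ≤ 4 or K ≥ 10 | p = 1/2), K ~ Binomial(14, 1/2).
By symmetry, α = 2·P(K ≤ 4) = 2·(1 + 14 + 91 + 364 + 1001)/16384 = 2942/16384 = 1471/8192.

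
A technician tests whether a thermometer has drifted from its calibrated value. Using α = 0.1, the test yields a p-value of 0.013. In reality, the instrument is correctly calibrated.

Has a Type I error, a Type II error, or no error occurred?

Type I error

The conventional null hypothesis is that the instrument is correctly calibrated.
Since p = 0.013 < α = 0.1, H₀ is rejected.
H₀ is true (actually the instrument is correctly calibrated).
Rejecting a true H₀ is a Type I error.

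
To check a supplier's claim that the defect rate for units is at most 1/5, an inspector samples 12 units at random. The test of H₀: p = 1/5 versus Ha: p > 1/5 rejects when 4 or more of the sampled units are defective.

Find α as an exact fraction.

10030813/48828125

Under H₀, S ~ Binomial(12, 1/5); the Type I error rate is P(S ≥ 4).
Via the complement, α = 1 − Σ_{j=0}^{3} C(12,j)(1/5)^j(4/5)^{12-j} = 10030813/48828125.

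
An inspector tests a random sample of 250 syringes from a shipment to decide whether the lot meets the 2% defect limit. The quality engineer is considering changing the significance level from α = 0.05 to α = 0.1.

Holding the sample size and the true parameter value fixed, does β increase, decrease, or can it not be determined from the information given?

Relaxing α lowers the evidence threshold; under Ha, outcomes that previously fell short now trigger rejection.

It decreases.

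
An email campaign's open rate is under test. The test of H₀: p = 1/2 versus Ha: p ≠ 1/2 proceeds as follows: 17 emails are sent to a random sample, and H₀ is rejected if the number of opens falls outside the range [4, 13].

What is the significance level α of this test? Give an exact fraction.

417/32768

Under H₀, K ~ Binomial(17, 1/2); α is the probability of landing in either tail, P(K ≤ 3) + P(K ≥ 14).
The two tails are symmetric, so α = 2·(1 + 17 + 136 + 680)/2^17 = 1668/131072 = 417/32768.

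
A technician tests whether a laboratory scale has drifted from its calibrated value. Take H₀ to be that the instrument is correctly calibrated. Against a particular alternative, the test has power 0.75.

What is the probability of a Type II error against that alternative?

Power = 1 − β, so β = 1 − 0.75 = 0.25.

0.25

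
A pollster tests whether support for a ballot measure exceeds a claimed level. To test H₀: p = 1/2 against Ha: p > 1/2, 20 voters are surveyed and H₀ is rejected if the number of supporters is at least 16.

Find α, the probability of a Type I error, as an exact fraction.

α = P(reject H₀ | H₀ true) = P(K ≥ 16 | p = 1/2), with K ~ Binomial(20, 1/2).
P(K ≥ 16) = [C(20,16) + C(20,17) + C(20,18) + C(20,19) + C(20,20)] / 2^20 = (4845 + 1140 + 190 + 20 + 1) / 1048576 = 6196/1048576 = 1549/262144.

1549/262144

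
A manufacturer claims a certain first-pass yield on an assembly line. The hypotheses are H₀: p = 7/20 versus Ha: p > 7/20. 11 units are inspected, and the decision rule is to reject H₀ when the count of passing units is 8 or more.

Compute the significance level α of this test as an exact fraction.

62680681273/5120000000000

The Type I error probability is α = P(S ≥ 8) computed under H₀, where S ~ Binomial(11, 7/20).
Adding the binomial terms for j = 8 through 11 with p = 7/20 yields 62680681273/5120000000000.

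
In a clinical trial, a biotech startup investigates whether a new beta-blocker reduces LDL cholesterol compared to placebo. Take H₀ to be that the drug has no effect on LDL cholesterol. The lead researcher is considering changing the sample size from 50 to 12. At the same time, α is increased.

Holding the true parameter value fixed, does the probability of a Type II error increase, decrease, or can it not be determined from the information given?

The first change alone would make β increase; the second alone would make β decrease. Which effect dominates depends on the magnitudes, which are not given.

Cannot be determined from the information given.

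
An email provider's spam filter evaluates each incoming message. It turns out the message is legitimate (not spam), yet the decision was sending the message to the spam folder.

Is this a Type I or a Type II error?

The null hypothesis here is that the message is legitimate (not spam).
'Sending the message to the spam folder' corresponds to rejecting H₀.
H₀ was rejected but H₀ is true — a Type I error (false positive).

Type I error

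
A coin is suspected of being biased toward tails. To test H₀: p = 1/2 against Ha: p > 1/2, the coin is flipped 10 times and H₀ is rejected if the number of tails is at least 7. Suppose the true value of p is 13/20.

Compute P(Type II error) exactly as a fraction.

A Type II error is failing to reject when Ha holds: with p = 13/20, β = P(K ≤ 6).
Equivalently, β = 1 − P(K ≥ 7) = 1244602838129/2560000000000.

1244602838129/2560000000000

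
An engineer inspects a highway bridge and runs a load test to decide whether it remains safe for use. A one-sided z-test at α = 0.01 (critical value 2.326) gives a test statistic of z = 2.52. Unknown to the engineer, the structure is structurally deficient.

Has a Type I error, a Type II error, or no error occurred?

No error (correct decision).

The conventional null hypothesis is that the structure meets the required load capacity (safe).
Since z = 2.52 > z* = 2.326, H₀ is rejected.
H₀ is false (actually the structure is structurally deficient).
The decision matches the true state — no error.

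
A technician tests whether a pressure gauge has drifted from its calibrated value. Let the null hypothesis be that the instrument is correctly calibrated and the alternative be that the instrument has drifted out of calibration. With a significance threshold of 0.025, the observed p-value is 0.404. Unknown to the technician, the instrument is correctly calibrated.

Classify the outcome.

No error — this is a correct decision.

Since p = 0.404 ≥ α = 0.025, H₀ is not rejected.
H₀ is true (actually the instrument is correctly calibrated).
The decision matches the true state — no error.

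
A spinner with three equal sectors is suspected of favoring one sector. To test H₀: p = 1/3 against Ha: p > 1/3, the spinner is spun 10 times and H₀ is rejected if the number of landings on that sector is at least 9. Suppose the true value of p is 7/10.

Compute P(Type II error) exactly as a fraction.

8506916541/10000000000

Under the alternative p = 7/10, Y ~ Binomial(10, 7/10); β is the probability the test does not reject, P(Y < 9).
Adding the binomial probabilities P(Y=0)+…+P(Y=8) at p = 7/10 gives 8506916541/10000000000.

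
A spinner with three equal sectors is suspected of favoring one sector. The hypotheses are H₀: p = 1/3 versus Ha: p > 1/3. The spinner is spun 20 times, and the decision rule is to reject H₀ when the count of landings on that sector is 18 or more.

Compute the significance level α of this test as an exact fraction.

89/387420489

α = P(reject H₀ | H₀ true) = P(S ≥ 18 | p = 1/3), with S ~ Binomial(20, 1/3).
P(S ≥ 18) = Σ_{j=18}^{20} C(20,j)·(1/3)^j·(2/3)^{20-j} = 89/387420489.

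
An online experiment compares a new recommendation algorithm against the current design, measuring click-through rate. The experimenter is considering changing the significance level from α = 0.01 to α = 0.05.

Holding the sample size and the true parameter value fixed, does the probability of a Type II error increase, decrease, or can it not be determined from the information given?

With a larger α the critical value moves toward the center, so more of the Ha sampling distribution lies in the rejection region.

It decreases.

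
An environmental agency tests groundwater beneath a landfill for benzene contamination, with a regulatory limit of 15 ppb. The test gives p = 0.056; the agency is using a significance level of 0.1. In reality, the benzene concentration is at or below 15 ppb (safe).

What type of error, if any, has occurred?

The conventional null hypothesis is that the benzene concentration is at or below 15 ppb (safe).
Since p = 0.056 < α = 0.1, H₀ is rejected.
H₀ is true (actually the benzene concentration is at or below 15 ppb (safe)).
Rejecting a true H₀ is a Type I error.

Type I error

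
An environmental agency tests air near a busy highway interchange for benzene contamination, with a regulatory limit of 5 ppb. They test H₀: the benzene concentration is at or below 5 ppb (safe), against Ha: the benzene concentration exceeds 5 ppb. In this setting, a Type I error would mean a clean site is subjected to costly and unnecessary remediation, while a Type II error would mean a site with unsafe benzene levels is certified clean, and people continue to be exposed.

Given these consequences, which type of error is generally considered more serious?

Type II error

The Type II consequence (a site with unsafe benzene levels is certified clean, and people continue to be exposed) is more severe than the Type I consequence (a clean site is subjected to costly and unnecessary remediation).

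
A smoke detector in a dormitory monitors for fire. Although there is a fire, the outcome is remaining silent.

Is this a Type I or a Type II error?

The null hypothesis here is that there is no fire.
'Remaining silent' corresponds to failing to reject H₀.
H₀ was not rejected but H₀ is false — a Type II error (false negative).

Type II error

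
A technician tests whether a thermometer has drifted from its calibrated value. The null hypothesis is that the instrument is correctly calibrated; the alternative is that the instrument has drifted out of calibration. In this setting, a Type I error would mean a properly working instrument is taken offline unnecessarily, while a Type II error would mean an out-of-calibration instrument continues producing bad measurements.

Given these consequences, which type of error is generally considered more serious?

Type II error

The Type II consequence (an out-of-calibration instrument continues producing bad measurements) is more severe than the Type I consequence (a properly working instrument is taken offline unnecessarily).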